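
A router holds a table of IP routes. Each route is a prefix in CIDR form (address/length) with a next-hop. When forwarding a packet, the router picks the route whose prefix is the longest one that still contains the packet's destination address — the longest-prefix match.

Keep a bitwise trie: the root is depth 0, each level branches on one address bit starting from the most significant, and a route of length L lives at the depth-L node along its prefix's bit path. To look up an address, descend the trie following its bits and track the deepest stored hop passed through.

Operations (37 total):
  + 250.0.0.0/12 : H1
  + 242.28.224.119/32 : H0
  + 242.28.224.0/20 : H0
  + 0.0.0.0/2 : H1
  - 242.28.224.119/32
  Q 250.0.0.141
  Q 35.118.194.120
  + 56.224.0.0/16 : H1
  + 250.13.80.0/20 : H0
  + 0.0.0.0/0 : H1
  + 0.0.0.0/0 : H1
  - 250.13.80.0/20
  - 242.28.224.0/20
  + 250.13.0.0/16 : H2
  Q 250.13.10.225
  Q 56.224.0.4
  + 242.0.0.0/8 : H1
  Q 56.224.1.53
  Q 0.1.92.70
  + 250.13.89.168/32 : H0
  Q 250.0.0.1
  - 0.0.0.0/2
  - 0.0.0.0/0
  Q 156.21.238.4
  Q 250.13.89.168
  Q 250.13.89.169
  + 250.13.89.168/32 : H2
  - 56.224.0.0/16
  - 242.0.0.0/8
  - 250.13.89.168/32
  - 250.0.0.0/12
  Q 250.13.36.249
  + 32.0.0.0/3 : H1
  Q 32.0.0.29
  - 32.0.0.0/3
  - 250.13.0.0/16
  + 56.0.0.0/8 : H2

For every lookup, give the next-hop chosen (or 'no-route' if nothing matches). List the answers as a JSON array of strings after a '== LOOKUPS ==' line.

Trace:
  add 250.0.0.0/12 -> H1 at depth 12
  add 242.28.224.119/32 -> H0 at depth 32
  add 242.28.224.0/20 -> H0 at depth 20
  add 0.0.0.0/2 -> H1 at depth 2
  - 242.28.224.119/32 clear@32
  ? 250.0.0.141  path d0:-→d1:-→d2:-→d3:-→d4:-→d5:-→d6:-→d7:-→d8:-→d9:-→d10:-→d11:-→d12:H1  best=H1
  ? 35.118.194.120  path d0:-→d1:-→d2:H1  best=H1
  add 56.224.0.0/16 -> H1 at depth 16
  add 250.13.80.0/20 -> H0 at depth 20
  add 0.0.0.0/0 -> H1 at depth 0
  add 0.0.0.0/0 -> H1 at depth 0
  - 250.13.80.0/20 clear@20
  - 242.28.224.0/20 clear@20
  add 250.13.0.0/16 -> H2 at depth 16
  ? 250.13.10.225  path d0:H1→d1:-→d2:-→d3:-→d4:-→d5:-→d6:-→d7:-→d8:-→d9:-→d10:-→d11:-→d12:H1→d13:-→d14:-→d15:-→d16:H2→d17:-  best=H2
  ? 56.224.0.4  path d0:H1→d1:-→d2:H1→d3:-→d4:-→d5:-→d6:-→d7:-→d8:-→d9:-→d10:-→d11:-→d12:-→d13:-→d14:-→d15:-→d16:H1  best=H1
  add 242.0.0.0/8 -> H1 at depth 8
  ? 56.224.1.53  path d0:H1→d1:-→d2:H1→d3:-→d4:-→d5:-→d6:-→d7:-→d8:-→d9:-→d10:-→d11:-→d12:-→d13:-→d14:-→d15:-→d16:H1  best=H1
  ? 0.1.92.70  path d0:H1→d1:-→d2:H1  best=H1
  add 250.13.89.168/32 -> H0 at depth 32
  ? 250.0.0.1  path d0:H1→d1:-→d2:-→d3:-→d4:-→d5:-→d6:-→d7:-→d8:-→d9:-→d10:-→d11:-→d12:H1  best=H1
  - 0.0.0.0/2 clear@2
  - 0.0.0.0/0 clear@0
  ? 156.21.238.4  path d0:-→d1:-  best=no-route
  ? 250.13.89.168  path d0:-→d1:-→d2:-→d3:-→d4:-→d5:-→d6:-→d7:-→d8:-→d9:-→d10:-→d11:-→d12:H1→d13:-→d14:-→d15:-→d16:H2→d17:-→d18:-→d19:-→d20:-→d21:-→d22:-→d23:-→d24:-→d25:-→d26:-→d27:-→d28:-→d29:-→d30:-→d31:-→d32:H0  best=H0
  ? 250.13.89.169  path d0:-→d1:-→d2:-→d3:-→d4:-→d5:-→d6:-→d7:-→d8:-→d9:-→d10:-→d11:-→d12:H1→d13:-→d14:-→d15:-→d16:H2→d17:-→d18:-→d19:-→d20:-→d21:-→d22:-→d23:-→d24:-→d25:-→d26:-→d27:-→d28:-→d29:-→d30:-→d31:-  best=H2
  add 250.13.89.168/32 -> H2 at depth 32
  - 56.224.0.0/16 clear@16
  - 242.0.0.0/8 clear@8
  - 250.13.89.168/32 clear@32
  - 250.0.0.0/12 clear@12
  ? 250.13.36.249  path d0:-→d1:-→d2:-→d3:-→d4:-→d5:-→d6:-→d7:-→d8:-→d9:-→d10:-→d11:-→d12:-→d13:-→d14:-→d15:-→d16:H2→d17:-  best=H2
  add 32.0.0.0/3 -> H1 at depth 3
  ? 32.0.0.29  path d0:-→d1:-→d2:-→d3:H1  best=H1
  - 32.0.0.0/3 clear@3
  - 250.13.0.0/16 clear@16
  add 56.0.0.0/8 -> H2 at depth 8

== LOOKUPS ==
["H1","H1","H2","H1","H1","H1","H1","no-route","H0","H2","H2","H1"]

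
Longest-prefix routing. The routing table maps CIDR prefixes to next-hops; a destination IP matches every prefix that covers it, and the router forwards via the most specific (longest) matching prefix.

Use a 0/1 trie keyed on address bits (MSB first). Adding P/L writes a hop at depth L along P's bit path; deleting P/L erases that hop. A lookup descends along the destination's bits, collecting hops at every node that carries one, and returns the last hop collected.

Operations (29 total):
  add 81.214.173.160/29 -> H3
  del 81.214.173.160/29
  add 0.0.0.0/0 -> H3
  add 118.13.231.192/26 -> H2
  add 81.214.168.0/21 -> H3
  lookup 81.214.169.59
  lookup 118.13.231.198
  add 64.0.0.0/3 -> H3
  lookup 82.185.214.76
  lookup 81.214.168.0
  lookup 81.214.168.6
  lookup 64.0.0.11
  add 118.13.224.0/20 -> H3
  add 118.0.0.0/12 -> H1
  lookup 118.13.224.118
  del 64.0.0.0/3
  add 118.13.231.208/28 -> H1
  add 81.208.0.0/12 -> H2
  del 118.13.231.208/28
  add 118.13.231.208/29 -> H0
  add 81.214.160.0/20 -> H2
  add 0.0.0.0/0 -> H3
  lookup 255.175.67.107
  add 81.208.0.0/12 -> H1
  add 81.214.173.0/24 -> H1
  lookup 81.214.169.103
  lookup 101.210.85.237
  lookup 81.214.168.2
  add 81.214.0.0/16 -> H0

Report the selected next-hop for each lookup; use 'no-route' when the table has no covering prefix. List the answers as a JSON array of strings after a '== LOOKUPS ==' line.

Trace:
  + 81.214.173.160/29 (H3) depth=29
  - 81.214.173.160/29 clear@29
  + 0.0.0.0/0 (H3) depth=0
  + 118.13.231.192/26 (H2) depth=26
  + 81.214.168.0/21 (H3) depth=21
  Q 81.214.169.59: descend 010100011101011010101 ; hops seen [H3,H3] ; pick H3
  Q 118.13.231.198: descend 01110110000011011110011111 ; hops seen [H3,H2] ; pick H2
  + 64.0.0.0/3 (H3) depth=3
  Q 82.185.214.76: descend 010100 ; hops seen [H3,H3] ; pick H3
  Q 81.214.168.0: descend 010100011101011010101 ; hops seen [H3,H3,H3] ; pick H3
  Q 81.214.168.6: descend 010100011101011010101 ; hops seen [H3,H3,H3] ; pick H3
  Q 64.0.0.11: descend 010 ; hops seen [H3,H3] ; pick H3
  + 118.13.224.0/20 (H3) depth=20
  + 118.0.0.0/12 (H1) depth=12
  Q 118.13.224.118: descend 011101100000110111100 ; hops seen [H3,H1,H3] ; pick H3
  - 64.0.0.0/3 clear@3
  + 118.13.231.208/28 (H1) depth=28
  + 81.208.0.0/12 (H2) depth=12
  - 118.13.231.208/28 clear@28
  + 118.13.231.208/29 (H0) depth=29
  + 81.214.160.0/20 (H2) depth=20
  + 0.0.0.0/0 (H3) depth=0
  Q 255.175.67.107: descend ε ; hops seen [H3] ; pick H3
  + 81.208.0.0/12 (H1) depth=12
  + 81.214.173.0/24 (H1) depth=24
  Q 81.214.169.103: descend 010100011101011010101 ; hops seen [H3,H1,H2,H3] ; pick H3
  Q 101.210.85.237: descend 011 ; hops seen [H3] ; pick H3
  Q 81.214.168.2: descend 010100011101011010101 ; hops seen [H3,H1,H2,H3] ; pick H3
  + 81.214.0.0/16 (H0) depth=16

== LOOKUPS ==
["H3","H2","H3","H3","H3","H3","H3","H3","H3","H3","H3"]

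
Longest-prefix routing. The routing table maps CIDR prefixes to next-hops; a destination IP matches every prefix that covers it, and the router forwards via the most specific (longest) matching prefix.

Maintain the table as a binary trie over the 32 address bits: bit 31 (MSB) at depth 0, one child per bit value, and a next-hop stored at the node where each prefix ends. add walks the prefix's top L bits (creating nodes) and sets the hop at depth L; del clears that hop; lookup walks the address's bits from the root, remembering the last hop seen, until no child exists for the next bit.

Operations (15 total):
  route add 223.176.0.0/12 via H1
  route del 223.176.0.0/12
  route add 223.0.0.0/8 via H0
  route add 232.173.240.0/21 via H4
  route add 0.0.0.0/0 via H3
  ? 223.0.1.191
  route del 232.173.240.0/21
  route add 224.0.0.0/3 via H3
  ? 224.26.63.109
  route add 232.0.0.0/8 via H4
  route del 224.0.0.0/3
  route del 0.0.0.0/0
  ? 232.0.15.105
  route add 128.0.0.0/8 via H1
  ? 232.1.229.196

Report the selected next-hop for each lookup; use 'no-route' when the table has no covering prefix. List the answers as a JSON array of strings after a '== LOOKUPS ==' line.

Process each operation:
  + 223.176.0.0/12 (H1) depth=12
  del 223.176.0.0/12 (clear depth 12)
  + 223.0.0.0/8 (H0) depth=8
  + 232.173.240.0/21 (H4) depth=21
  + 0.0.0.0/0 (H3) depth=0
  Q 223.0.1.191: descend 11011111 ; hops seen [H3,H0] ; pick H0
  del 232.173.240.0/21 (clear depth 21)
  + 224.0.0.0/3 (H3) depth=3
  Q 224.26.63.109: descend 1110 ; hops seen [H3,H3] ; pick H3
  + 232.0.0.0/8 (H4) depth=8
  del 224.0.0.0/3 (clear depth 3)
  del 0.0.0.0/0 (clear depth 0)
  Q 232.0.15.105: descend 11101000 ; hops seen [H4] ; pick H4
  + 128.0.0.0/8 (H1) depth=8
  Q 232.1.229.196: descend 11101000 ; hops seen [H4] ; pick H4

== LOOKUPS ==
["H0","H3","H4","H4"]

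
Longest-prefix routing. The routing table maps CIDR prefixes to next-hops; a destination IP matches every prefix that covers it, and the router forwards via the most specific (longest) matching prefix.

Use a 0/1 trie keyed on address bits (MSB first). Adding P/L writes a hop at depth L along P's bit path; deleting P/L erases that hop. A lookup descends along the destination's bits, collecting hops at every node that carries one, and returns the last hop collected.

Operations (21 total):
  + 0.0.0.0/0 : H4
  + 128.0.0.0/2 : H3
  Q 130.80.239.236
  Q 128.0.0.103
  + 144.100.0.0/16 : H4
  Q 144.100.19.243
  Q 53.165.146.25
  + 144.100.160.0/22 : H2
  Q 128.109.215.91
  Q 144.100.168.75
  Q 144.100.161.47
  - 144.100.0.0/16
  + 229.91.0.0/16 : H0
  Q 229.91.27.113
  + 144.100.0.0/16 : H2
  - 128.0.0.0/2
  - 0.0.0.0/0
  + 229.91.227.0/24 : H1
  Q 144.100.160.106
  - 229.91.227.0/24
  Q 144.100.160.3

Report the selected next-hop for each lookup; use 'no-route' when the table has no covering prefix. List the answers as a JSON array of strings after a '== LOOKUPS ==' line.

Trace:
  add 0.0.0.0/0 -> H4 at depth 0
  add 128.0.0.0/2 -> H3 at depth 2
  lookup 130.80.239.236: bits 10 walk d0:H4→d1:-→d2:H3 -> H3
  lookup 128.0.0.103: bits 10 walk d0:H4→d1:-→d2:H3 -> H3
  add 144.100.0.0/16 -> H4 at depth 16
  lookup 144.100.19.243: bits 1001000001100100 walk d0:H4→d1:-→d2:H3→d3:-→d4:-→d5:-→d6:-→d7:-→d8:-→d9:-→d10:-→d11:-→d12:-→d13:-→d14:-→d15:-→d16:H4 -> H4
  lookup 53.165.146.25: bits ε walk d0:H4 -> H4
  add 144.100.160.0/22 -> H2 at depth 22
  lookup 128.109.215.91: bits 100 walk d0:H4→d1:-→d2:H3→d3:- -> H3
  lookup 144.100.168.75: bits 10010000011001001010 walk d0:H4→d1:-→d2:H3→d3:-→d4:-→d5:-→d6:-→d7:-→d8:-→d9:-→d10:-→d11:-→d12:-→d13:-→d14:-→d15:-→d16:H4→d17:-→d18:-→d19:-→d20:- -> H4
  lookup 144.100.161.47: bits 1001000001100100101000 walk d0:H4→d1:-→d2:H3→d3:-→d4:-→d5:-→d6:-→d7:-→d8:-→d9:-→d10:-→d11:-→d12:-→d13:-→d14:-→d15:-→d16:H4→d17:-→d18:-→d19:-→d20:-→d21:-→d22:H2 -> H2
  del 144.100.0.0/16 (clear depth 16)
  add 229.91.0.0/16 -> H0 at depth 16
  lookup 229.91.27.113: bits 1110010101011011 walk d0:H4→d1:-→d2:-→d3:-→d4:-→d5:-→d6:-→d7:-→d8:-→d9:-→d10:-→d11:-→d12:-→d13:-→d14:-→d15:-→d16:H0 -> H0
  add 144.100.0.0/16 -> H2 at depth 16
  del 128.0.0.0/2 (clear depth 2)
  del 0.0.0.0/0 (clear depth 0)
  add 229.91.227.0/24 -> H1 at depth 24
  lookup 144.100.160.106: bits 1001000001100100101000 walk d0:-→d1:-→d2:-→d3:-→d4:-→d5:-→d6:-→d7:-→d8:-→d9:-→d10:-→d11:-→d12:-→d13:-→d14:-→d15:-→d16:H2→d17:-→d18:-→d19:-→d20:-→d21:-→d22:H2 -> H2
  del 229.91.227.0/24 (clear depth 24)
  lookup 144.100.160.3: bits 1001000001100100101000 walk d0:-→d1:-→d2:-→d3:-→d4:-→d5:-→d6:-→d7:-→d8:-→d9:-→d10:-→d11:-→d12:-→d13:-→d14:-→d15:-→d16:H2→d17:-→d18:-→d19:-→d20:-→d21:-→d22:H2 -> H2

== LOOKUPS ==
["H3","H3","H4","H4","H3","H4","H2","H0","H2","H2"]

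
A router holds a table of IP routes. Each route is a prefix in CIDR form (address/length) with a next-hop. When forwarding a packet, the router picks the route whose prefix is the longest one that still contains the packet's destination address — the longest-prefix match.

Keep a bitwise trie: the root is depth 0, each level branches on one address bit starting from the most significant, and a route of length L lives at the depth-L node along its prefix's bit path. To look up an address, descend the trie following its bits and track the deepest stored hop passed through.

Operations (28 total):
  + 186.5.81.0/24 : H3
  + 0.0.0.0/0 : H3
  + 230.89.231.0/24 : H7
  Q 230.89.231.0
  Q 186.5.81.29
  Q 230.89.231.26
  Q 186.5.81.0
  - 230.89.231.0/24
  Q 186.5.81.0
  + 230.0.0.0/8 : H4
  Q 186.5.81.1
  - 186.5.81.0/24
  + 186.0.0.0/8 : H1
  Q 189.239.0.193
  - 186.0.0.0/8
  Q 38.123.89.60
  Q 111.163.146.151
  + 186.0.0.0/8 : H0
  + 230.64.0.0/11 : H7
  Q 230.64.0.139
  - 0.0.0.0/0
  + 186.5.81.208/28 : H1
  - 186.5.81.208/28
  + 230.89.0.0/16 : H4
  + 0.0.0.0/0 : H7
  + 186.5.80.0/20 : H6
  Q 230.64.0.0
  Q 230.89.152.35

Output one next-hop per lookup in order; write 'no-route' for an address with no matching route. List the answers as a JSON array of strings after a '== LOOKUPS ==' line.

Process each operation:
  add 186.5.81.0/24 -> H3 at depth 24
  add 0.0.0.0/0 -> H3 at depth 0
  add 230.89.231.0/24 -> H7 at depth 24
  ? 230.89.231.0  path d0:H3→d1:-→d2:-→d3:-→d4:-→d5:-→d6:-→d7:-→d8:-→d9:-→d10:-→d11:-→d12:-→d13:-→d14:-→d15:-→d16:-→d17:-→d18:-→d19:-→d20:-→d21:-→d22:-→d23:-→d24:H7  best=H7
  ? 186.5.81.29  path d0:H3→d1:-→d2:-→d3:-→d4:-→d5:-→d6:-→d7:-→d8:-→d9:-→d10:-→d11:-→d12:-→d13:-→d14:-→d15:-→d16:-→d17:-→d18:-→d19:-→d20:-→d21:-→d22:-→d23:-→d24:H3  best=H3
  ? 230.89.231.26  path d0:H3→d1:-→d2:-→d3:-→d4:-→d5:-→d6:-→d7:-→d8:-→d9:-→d10:-→d11:-→d12:-→d13:-→d14:-→d15:-→d16:-→d17:-→d18:-→d19:-→d20:-→d21:-→d22:-→d23:-→d24:H7  best=H7
  ? 186.5.81.0  path d0:H3→d1:-→d2:-→d3:-→d4:-→d5:-→d6:-→d7:-→d8:-→d9:-→d10:-→d11:-→d12:-→d13:-→d14:-→d15:-→d16:-→d17:-→d18:-→d19:-→d20:-→d21:-→d22:-→d23:-→d24:H3  best=H3
  del 230.89.231.0/24 (clear depth 24)
  ? 186.5.81.0  path d0:H3→d1:-→d2:-→d3:-→d4:-→d5:-→d6:-→d7:-→d8:-→d9:-→d10:-→d11:-→d12:-→d13:-→d14:-→d15:-→d16:-→d17:-→d18:-→d19:-→d20:-→d21:-→d22:-→d23:-→d24:H3  best=H3
  add 230.0.0.0/8 -> H4 at depth 8
  ? 186.5.81.1  path d0:H3→d1:-→d2:-→d3:-→d4:-→d5:-→d6:-→d7:-→d8:-→d9:-→d10:-→d11:-→d12:-→d13:-→d14:-→d15:-→d16:-→d17:-→d18:-→d19:-→d20:-→d21:-→d22:-→d23:-→d24:H3  best=H3
  del 186.5.81.0/24 (clear depth 24)
  add 186.0.0.0/8 -> H1 at depth 8
  ? 189.239.0.193  path d0:H3→d1:-→d2:-→d3:-→d4:-→d5:-  best=H3
  del 186.0.0.0/8 (clear depth 8)
  ? 38.123.89.60  path d0:H3  best=H3
  ? 111.163.146.151  path d0:H3  best=H3
  add 186.0.0.0/8 -> H0 at depth 8
  add 230.64.0.0/11 -> H7 at depth 11
  ? 230.64.0.139  path d0:H3→d1:-→d2:-→d3:-→d4:-→d5:-→d6:-→d7:-→d8:H4→d9:-→d10:-→d11:H7  best=H7
  del 0.0.0.0/0 (clear depth 0)
  add 186.5.81.208/28 -> H1 at depth 28
  del 186.5.81.208/28 (clear depth 28)
  add 230.89.0.0/16 -> H4 at depth 16
  add 0.0.0.0/0 -> H7 at depth 0
  add 186.5.80.0/20 -> H6 at depth 20
  ? 230.64.0.0  path d0:H7→d1:-→d2:-→d3:-→d4:-→d5:-→d6:-→d7:-→d8:H4→d9:-→d10:-→d11:H7  best=H7
  ? 230.89.152.35  path d0:H7→d1:-→d2:-→d3:-→d4:-→d5:-→d6:-→d7:-→d8:H4→d9:-→d10:-→d11:H7→d12:-→d13:-→d14:-→d15:-→d16:H4→d17:-  best=H4

== LOOKUPS ==
["H7","H3","H7","H3","H3","H3","H3","H3","H3","H7","H7","H4"]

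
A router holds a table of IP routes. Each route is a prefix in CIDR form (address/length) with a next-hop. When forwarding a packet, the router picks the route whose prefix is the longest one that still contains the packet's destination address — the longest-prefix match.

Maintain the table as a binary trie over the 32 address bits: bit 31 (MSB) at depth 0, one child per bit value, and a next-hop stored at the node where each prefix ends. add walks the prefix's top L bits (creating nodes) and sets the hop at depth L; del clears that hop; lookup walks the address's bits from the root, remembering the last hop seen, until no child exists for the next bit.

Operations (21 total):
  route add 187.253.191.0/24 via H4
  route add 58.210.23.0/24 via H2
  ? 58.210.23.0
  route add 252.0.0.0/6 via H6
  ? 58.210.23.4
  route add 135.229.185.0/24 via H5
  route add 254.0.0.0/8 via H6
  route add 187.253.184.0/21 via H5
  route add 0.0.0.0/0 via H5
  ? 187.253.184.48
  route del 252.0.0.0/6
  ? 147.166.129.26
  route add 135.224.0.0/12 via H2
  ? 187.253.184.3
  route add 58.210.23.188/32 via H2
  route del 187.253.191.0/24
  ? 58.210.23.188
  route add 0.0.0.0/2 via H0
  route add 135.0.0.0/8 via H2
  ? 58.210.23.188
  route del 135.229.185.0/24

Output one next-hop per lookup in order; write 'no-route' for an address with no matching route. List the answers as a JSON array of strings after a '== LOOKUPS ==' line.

Apply in order:
  + 187.253.191.0/24 (H4) depth=24
  + 58.210.23.0/24 (H2) depth=24
  lookup 58.210.23.0: bits 001110101101001000010111 walk d0:-→d1:-→d2:-→d3:-→d4:-→d5:-→d6:-→d7:-→d8:-→d9:-→d10:-→d11:-→d12:-→d13:-→d14:-→d15:-→d16:-→d17:-→d18:-→d19:-→d20:-→d21:-→d22:-→d23:-→d24:H2 -> H2
  + 252.0.0.0/6 (H6) depth=6
  lookup 58.210.23.4: bits 001110101101001000010111 walk d0:-→d1:-→d2:-→d3:-→d4:-→d5:-→d6:-→d7:-→d8:-→d9:-→d10:-→d11:-→d12:-→d13:-→d14:-→d15:-→d16:-→d17:-→d18:-→d19:-→d20:-→d21:-→d22:-→d23:-→d24:H2 -> H2
  + 135.229.185.0/24 (H5) depth=24
  + 254.0.0.0/8 (H6) depth=8
  + 187.253.184.0/21 (H5) depth=21
  + 0.0.0.0/0 (H5) depth=0
  lookup 187.253.184.48: bits 101110111111110110111 walk d0:H5→d1:-→d2:-→d3:-→d4:-→d5:-→d6:-→d7:-→d8:-→d9:-→d10:-→d11:-→d12:-→d13:-→d14:-→d15:-→d16:-→d17:-→d18:-→d19:-→d20:-→d21:H5 -> H5
  - 252.0.0.0/6 clear@6
  lookup 147.166.129.26: bits 100 walk d0:H5→d1:-→d2:-→d3:- -> H5
  + 135.224.0.0/12 (H2) depth=12
  lookup 187.253.184.3: bits 101110111111110110111 walk d0:H5→d1:-→d2:-→d3:-→d4:-→d5:-→d6:-→d7:-→d8:-→d9:-→d10:-→d11:-→d12:-→d13:-→d14:-→d15:-→d16:-→d17:-→d18:-→d19:-→d20:-→d21:H5 -> H5
  + 58.210.23.188/32 (H2) depth=32
  - 187.253.191.0/24 clear@24
  lookup 58.210.23.188: bits 00111010110100100001011110111100 walk d0:H5→d1:-→d2:-→d3:-→d4:-→d5:-→d6:-→d7:-→d8:-→d9:-→d10:-→d11:-→d12:-→d13:-→d14:-→d15:-→d16:-→d17:-→d18:-→d19:-→d20:-→d21:-→d22:-→d23:-→d24:H2→d25:-→d26:-→d27:-→d28:-→d29:-→d30:-→d31:-→d32:H2 -> H2
  + 0.0.0.0/2 (H0) depth=2
  + 135.0.0.0/8 (H2) depth=8
  lookup 58.210.23.188: bits 00111010110100100001011110111100 walk d0:H5→d1:-→d2:H0→d3:-→d4:-→d5:-→d6:-→d7:-→d8:-→d9:-→d10:-→d11:-→d12:-→d13:-→d14:-→d15:-→d16:-→d17:-→d18:-→d19:-→d20:-→d21:-→d22:-→d23:-→d24:H2→d25:-→d26:-→d27:-→d28:-→d29:-→d30:-→d31:-→d32:H2 -> H2
  - 135.229.185.0/24 clear@24

== LOOKUPS ==
["H2","H2","H5","H5","H5","H2","H2"]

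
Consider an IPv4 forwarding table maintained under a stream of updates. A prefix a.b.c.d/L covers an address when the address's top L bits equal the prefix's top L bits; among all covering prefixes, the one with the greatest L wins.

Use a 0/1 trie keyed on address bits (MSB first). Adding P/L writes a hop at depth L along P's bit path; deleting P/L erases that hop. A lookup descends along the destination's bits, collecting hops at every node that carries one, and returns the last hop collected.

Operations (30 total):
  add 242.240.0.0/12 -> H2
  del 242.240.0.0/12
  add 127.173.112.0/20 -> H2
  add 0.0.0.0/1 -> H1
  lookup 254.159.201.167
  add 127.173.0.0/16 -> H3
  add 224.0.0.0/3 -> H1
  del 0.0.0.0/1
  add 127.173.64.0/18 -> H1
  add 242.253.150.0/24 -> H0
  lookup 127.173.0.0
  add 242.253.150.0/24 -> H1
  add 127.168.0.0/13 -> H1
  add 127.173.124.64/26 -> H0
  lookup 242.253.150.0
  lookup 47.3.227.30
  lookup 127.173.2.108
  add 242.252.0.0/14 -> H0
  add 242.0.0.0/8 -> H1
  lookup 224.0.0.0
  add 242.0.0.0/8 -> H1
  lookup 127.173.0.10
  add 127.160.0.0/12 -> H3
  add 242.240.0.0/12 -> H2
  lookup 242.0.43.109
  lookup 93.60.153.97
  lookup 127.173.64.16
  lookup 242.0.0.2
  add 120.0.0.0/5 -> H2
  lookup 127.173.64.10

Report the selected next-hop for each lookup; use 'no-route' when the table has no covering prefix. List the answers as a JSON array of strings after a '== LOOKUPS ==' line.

Apply in order:
  add 242.240.0.0/12 -> H2 at depth 12
  del 242.240.0.0/12 (clear depth 12)
  add 127.173.112.0/20 -> H2 at depth 20
  add 0.0.0.0/1 -> H1 at depth 1
  lookup 254.159.201.167: bits 1111 walk d0:-→d1:-→d2:-→d3:-→d4:- -> no-route
  add 127.173.0.0/16 -> H3 at depth 16
  add 224.0.0.0/3 -> H1 at depth 3
  del 0.0.0.0/1 (clear depth 1)
  add 127.173.64.0/18 -> H1 at depth 18
  add 242.253.150.0/24 -> H0 at depth 24
  lookup 127.173.0.0: bits 01111111101011010 walk d0:-→d1:-→d2:-→d3:-→d4:-→d5:-→d6:-→d7:-→d8:-→d9:-→d10:-→d11:-→d12:-→d13:-→d14:-→d15:-→d16:H3→d17:- -> H3
  add 242.253.150.0/24 -> H1 at depth 24
  add 127.168.0.0/13 -> H1 at depth 13
  add 127.173.124.64/26 -> H0 at depth 26
  lookup 242.253.150.0: bits 111100101111110110010110 walk d0:-→d1:-→d2:-→d3:H1→d4:-→d5:-→d6:-→d7:-→d8:-→d9:-→d10:-→d11:-→d12:-→d13:-→d14:-→d15:-→d16:-→d17:-→d18:-→d19:-→d20:-→d21:-→d22:-→d23:-→d24:H1 -> H1
  lookup 47.3.227.30: bits 0 walk d0:-→d1:- -> no-route
  lookup 127.173.2.108: bits 01111111101011010 walk d0:-→d1:-→d2:-→d3:-→d4:-→d5:-→d6:-→d7:-→d8:-→d9:-→d10:-→d11:-→d12:-→d13:H1→d14:-→d15:-→d16:H3→d17:- -> H3
  add 242.252.0.0/14 -> H0 at depth 14
  add 242.0.0.0/8 -> H1 at depth 8
  lookup 224.0.0.0: bits 111 walk d0:-→d1:-→d2:-→d3:H1 -> H1
  add 242.0.0.0/8 -> H1 at depth 8
  lookup 127.173.0.10: bits 01111111101011010 walk d0:-→d1:-→d2:-→d3:-→d4:-→d5:-→d6:-→d7:-→d8:-→d9:-→d10:-→d11:-→d12:-→d13:H1→d14:-→d15:-→d16:H3→d17:- -> H3
  add 127.160.0.0/12 -> H3 at depth 12
  add 242.240.0.0/12 -> H2 at depth 12
  lookup 242.0.43.109: bits 11110010 walk d0:-→d1:-→d2:-→d3:H1→d4:-→d5:-→d6:-→d7:-→d8:H1 -> H1
  lookup 93.60.153.97: bits 01 walk d0:-→d1:-→d2:- -> no-route
  lookup 127.173.64.16: bits 011111111010110101 walk d0:-→d1:-→d2:-→d3:-→d4:-→d5:-→d6:-→d7:-→d8:-→d9:-→d10:-→d11:-→d12:H3→d13:H1→d14:-→d15:-→d16:H3→d17:-→d18:H1 -> H1
  lookup 242.0.0.2: bits 11110010 walk d0:-→d1:-→d2:-→d3:H1→d4:-→d5:-→d6:-→d7:-→d8:H1 -> H1
  add 120.0.0.0/5 -> H2 at depth 5
  lookup 127.173.64.10: bits 011111111010110101 walk d0:-→d1:-→d2:-→d3:-→d4:-→d5:H2→d6:-→d7:-→d8:-→d9:-→d10:-→d11:-→d12:H3→d13:H1→d14:-→d15:-→d16:H3→d17:-→d18:H1 -> H1

== LOOKUPS ==
["no-route","H3","H1","no-route","H3","H1","H3","H1","no-route","H1","H1","H1"]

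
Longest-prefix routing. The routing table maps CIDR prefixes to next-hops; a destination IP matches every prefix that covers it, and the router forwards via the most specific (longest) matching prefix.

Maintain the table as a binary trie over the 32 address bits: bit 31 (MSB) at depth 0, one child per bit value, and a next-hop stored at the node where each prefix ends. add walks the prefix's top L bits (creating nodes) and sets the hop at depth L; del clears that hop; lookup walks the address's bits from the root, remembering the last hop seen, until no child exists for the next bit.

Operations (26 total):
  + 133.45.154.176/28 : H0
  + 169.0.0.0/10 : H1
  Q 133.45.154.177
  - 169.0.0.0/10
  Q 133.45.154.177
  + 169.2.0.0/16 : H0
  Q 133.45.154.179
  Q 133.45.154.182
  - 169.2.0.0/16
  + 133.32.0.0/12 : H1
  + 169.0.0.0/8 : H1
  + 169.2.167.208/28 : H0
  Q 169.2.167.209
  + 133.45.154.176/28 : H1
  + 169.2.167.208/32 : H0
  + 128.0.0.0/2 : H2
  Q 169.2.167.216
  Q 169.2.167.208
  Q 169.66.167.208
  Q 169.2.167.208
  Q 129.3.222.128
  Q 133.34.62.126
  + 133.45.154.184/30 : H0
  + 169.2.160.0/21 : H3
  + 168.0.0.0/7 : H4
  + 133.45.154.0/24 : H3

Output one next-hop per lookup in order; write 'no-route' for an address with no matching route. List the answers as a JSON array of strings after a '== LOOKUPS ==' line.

Process each operation:
  + 133.45.154.176/28 (H0) depth=28
  + 169.0.0.0/10 (H1) depth=10
  ? 133.45.154.177  path d0:-→d1:-→d2:-→d3:-→d4:-→d5:-→d6:-→d7:-→d8:-→d9:-→d10:-→d11:-→d12:-→d13:-→d14:-→d15:-→d16:-→d17:-→d18:-→d19:-→d20:-→d21:-→d22:-→d23:-→d24:-→d25:-→d26:-→d27:-→d28:H0  best=H0
  del 169.0.0.0/10 (clear depth 10)
  ? 133.45.154.177  path d0:-→d1:-→d2:-→d3:-→d4:-→d5:-→d6:-→d7:-→d8:-→d9:-→d10:-→d11:-→d12:-→d13:-→d14:-→d15:-→d16:-→d17:-→d18:-→d19:-→d20:-→d21:-→d22:-→d23:-→d24:-→d25:-→d26:-→d27:-→d28:H0  best=H0
  + 169.2.0.0/16 (H0) depth=16
  ? 133.45.154.179  path d0:-→d1:-→d2:-→d3:-→d4:-→d5:-→d6:-→d7:-→d8:-→d9:-→d10:-→d11:-→d12:-→d13:-→d14:-→d15:-→d16:-→d17:-→d18:-→d19:-→d20:-→d21:-→d22:-→d23:-→d24:-→d25:-→d26:-→d27:-→d28:H0  best=H0
  ? 133.45.154.182  path d0:-→d1:-→d2:-→d3:-→d4:-→d5:-→d6:-→d7:-→d8:-→d9:-→d10:-→d11:-→d12:-→d13:-→d14:-→d15:-→d16:-→d17:-→d18:-→d19:-→d20:-→d21:-→d22:-→d23:-→d24:-→d25:-→d26:-→d27:-→d28:H0  best=H0
  del 169.2.0.0/16 (clear depth 16)
  + 133.32.0.0/12 (H1) depth=12
  + 169.0.0.0/8 (H1) depth=8
  + 169.2.167.208/28 (H0) depth=28
  ? 169.2.167.209  path d0:-→d1:-→d2:-→d3:-→d4:-→d5:-→d6:-→d7:-→d8:H1→d9:-→d10:-→d11:-→d12:-→d13:-→d14:-→d15:-→d16:-→d17:-→d18:-→d19:-→d20:-→d21:-→d22:-→d23:-→d24:-→d25:-→d26:-→d27:-→d28:H0  best=H0
  + 133.45.154.176/28 (H1) depth=28
  + 169.2.167.208/32 (H0) depth=32
  + 128.0.0.0/2 (H2) depth=2
  ? 169.2.167.216  path d0:-→d1:-→d2:H2→d3:-→d4:-→d5:-→d6:-→d7:-→d8:H1→d9:-→d10:-→d11:-→d12:-→d13:-→d14:-→d15:-→d16:-→d17:-→d18:-→d19:-→d20:-→d21:-→d22:-→d23:-→d24:-→d25:-→d26:-→d27:-→d28:H0  best=H0
  ? 169.2.167.208  path d0:-→d1:-→d2:H2→d3:-→d4:-→d5:-→d6:-→d7:-→d8:H1→d9:-→d10:-→d11:-→d12:-→d13:-→d14:-→d15:-→d16:-→d17:-→d18:-→d19:-→d20:-→d21:-→d22:-→d23:-→d24:-→d25:-→d26:-→d27:-→d28:H0→d29:-→d30:-→d31:-→d32:H0  best=H0
  ? 169.66.167.208  path d0:-→d1:-→d2:H2→d3:-→d4:-→d5:-→d6:-→d7:-→d8:H1→d9:-  best=H1
  ? 169.2.167.208  path d0:-→d1:-→d2:H2→d3:-→d4:-→d5:-→d6:-→d7:-→d8:H1→d9:-→d10:-→d11:-→d12:-→d13:-→d14:-→d15:-→d16:-→d17:-→d18:-→d19:-→d20:-→d21:-→d22:-→d23:-→d24:-→d25:-→d26:-→d27:-→d28:H0→d29:-→d30:-→d31:-→d32:H0  best=H0
  ? 129.3.222.128  path d0:-→d1:-→d2:H2→d3:-→d4:-→d5:-  best=H2
  ? 133.34.62.126  path d0:-→d1:-→d2:H2→d3:-→d4:-→d5:-→d6:-→d7:-→d8:-→d9:-→d10:-→d11:-→d12:H1  best=H1
  + 133.45.154.184/30 (H0) depth=30
  + 169.2.160.0/21 (H3) depth=21
  + 168.0.0.0/7 (H4) depth=7
  + 133.45.154.0/24 (H3) depth=24

== LOOKUPS ==
["H0","H0","H0","H0","H0","H0","H0","H1","H0","H2","H1"]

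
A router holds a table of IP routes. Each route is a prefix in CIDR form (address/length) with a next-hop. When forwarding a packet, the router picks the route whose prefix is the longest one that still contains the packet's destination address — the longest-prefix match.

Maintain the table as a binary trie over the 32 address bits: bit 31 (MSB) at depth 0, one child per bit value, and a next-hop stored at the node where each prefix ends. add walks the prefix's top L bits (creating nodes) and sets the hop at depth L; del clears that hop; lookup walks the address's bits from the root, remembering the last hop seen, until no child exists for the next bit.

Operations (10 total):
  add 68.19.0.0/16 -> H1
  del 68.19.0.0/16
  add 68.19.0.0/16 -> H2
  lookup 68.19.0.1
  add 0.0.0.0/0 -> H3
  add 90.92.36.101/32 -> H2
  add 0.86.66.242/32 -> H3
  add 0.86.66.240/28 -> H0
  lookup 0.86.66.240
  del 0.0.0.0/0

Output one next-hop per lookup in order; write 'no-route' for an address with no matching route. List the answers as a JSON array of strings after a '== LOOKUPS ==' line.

Process each operation:
  add 68.19.0.0/16 -> H1 at depth 16
  - 68.19.0.0/16 clear@16
  add 68.19.0.0/16 -> H2 at depth 16
  ? 68.19.0.1  path d0:-→d1:-→d2:-→d3:-→d4:-→d5:-→d6:-→d7:-→d8:-→d9:-→d10:-→d11:-→d12:-→d13:-→d14:-→d15:-→d16:H2  best=H2
  add 0.0.0.0/0 -> H3 at depth 0
  add 90.92.36.101/32 -> H2 at depth 32
  add 0.86.66.242/32 -> H3 at depth 32
  add 0.86.66.240/28 -> H0 at depth 28
  ? 0.86.66.240  path d0:H3→d1:-→d2:-→d3:-→d4:-→d5:-→d6:-→d7:-→d8:-→d9:-→d10:-→d11:-→d12:-→d13:-→d14:-→d15:-→d16:-→d17:-→d18:-→d19:-→d20:-→d21:-→d22:-→d23:-→d24:-→d25:-→d26:-→d27:-→d28:H0→d29:-→d30:-  best=H0
  - 0.0.0.0/0 clear@0

== LOOKUPS ==
["H2","H0"]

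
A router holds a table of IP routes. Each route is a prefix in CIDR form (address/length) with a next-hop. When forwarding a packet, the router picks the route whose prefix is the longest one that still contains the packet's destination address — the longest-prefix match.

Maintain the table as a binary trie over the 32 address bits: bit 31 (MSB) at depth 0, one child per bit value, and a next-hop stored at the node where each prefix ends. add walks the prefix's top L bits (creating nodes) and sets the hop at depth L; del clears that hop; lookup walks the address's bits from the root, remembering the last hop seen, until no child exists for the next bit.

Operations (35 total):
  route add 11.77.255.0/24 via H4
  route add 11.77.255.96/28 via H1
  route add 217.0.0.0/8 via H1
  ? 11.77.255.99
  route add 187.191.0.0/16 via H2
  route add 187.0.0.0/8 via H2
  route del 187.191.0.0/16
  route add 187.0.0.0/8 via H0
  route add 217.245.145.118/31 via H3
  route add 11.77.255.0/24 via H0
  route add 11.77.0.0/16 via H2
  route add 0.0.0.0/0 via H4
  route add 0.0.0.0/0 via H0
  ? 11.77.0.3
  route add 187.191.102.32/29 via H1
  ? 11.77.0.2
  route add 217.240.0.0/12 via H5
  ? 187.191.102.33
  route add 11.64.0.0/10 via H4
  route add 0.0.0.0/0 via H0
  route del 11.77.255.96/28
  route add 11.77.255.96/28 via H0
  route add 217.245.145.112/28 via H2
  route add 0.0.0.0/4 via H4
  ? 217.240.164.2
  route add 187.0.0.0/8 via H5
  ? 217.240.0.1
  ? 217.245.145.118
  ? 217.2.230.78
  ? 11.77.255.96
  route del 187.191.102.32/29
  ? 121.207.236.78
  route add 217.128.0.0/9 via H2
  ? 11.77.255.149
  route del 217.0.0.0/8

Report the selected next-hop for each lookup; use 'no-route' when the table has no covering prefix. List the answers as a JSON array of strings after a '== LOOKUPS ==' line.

Trace:
  + 11.77.255.0/24 (H4) depth=24
  + 11.77.255.96/28 (H1) depth=28
  + 217.0.0.0/8 (H1) depth=8
  lookup 11.77.255.99: bits 0000101101001101111111110110 walk d0:-→d1:-→d2:-→d3:-→d4:-→d5:-→d6:-→d7:-→d8:-→d9:-→d10:-→d11:-→d12:-→d13:-→d14:-→d15:-→d16:-→d17:-→d18:-→d19:-→d20:-→d21:-→d22:-→d23:-→d24:H4→d25:-→d26:-→d27:-→d28:H1 -> H1
  + 187.191.0.0/16 (H2) depth=16
  + 187.0.0.0/8 (H2) depth=8
  - 187.191.0.0/16 clear@16
  + 187.0.0.0/8 (H0) depth=8
  + 217.245.145.118/31 (H3) depth=31
  + 11.77.255.0/24 (H0) depth=24
  + 11.77.0.0/16 (H2) depth=16
  + 0.0.0.0/0 (H4) depth=0
  + 0.0.0.0/0 (H0) depth=0
  lookup 11.77.0.3: bits 0000101101001101 walk d0:H0→d1:-→d2:-→d3:-→d4:-→d5:-→d6:-→d7:-→d8:-→d9:-→d10:-→d11:-→d12:-→d13:-→d14:-→d15:-→d16:H2 -> H2
  + 187.191.102.32/29 (H1) depth=29
  lookup 11.77.0.2: bits 0000101101001101 walk d0:H0→d1:-→d2:-→d3:-→d4:-→d5:-→d6:-→d7:-→d8:-→d9:-→d10:-→d11:-→d12:-→d13:-→d14:-→d15:-→d16:H2 -> H2
  + 217.240.0.0/12 (H5) depth=12
  lookup 187.191.102.33: bits 10111011101111110110011000100 walk d0:H0→d1:-→d2:-→d3:-→d4:-→d5:-→d6:-→d7:-→d8:H0→d9:-→d10:-→d11:-→d12:-→d13:-→d14:-→d15:-→d16:-→d17:-→d18:-→d19:-→d20:-→d21:-→d22:-→d23:-→d24:-→d25:-→d26:-→d27:-→d28:-→d29:H1 -> H1
  + 11.64.0.0/10 (H4) depth=10
  + 0.0.0.0/0 (H0) depth=0
  - 11.77.255.96/28 clear@28
  + 11.77.255.96/28 (H0) depth=28
  + 217.245.145.112/28 (H2) depth=28
  + 0.0.0.0/4 (H4) depth=4
  lookup 217.240.164.2: bits 1101100111110 walk d0:H0→d1:-→d2:-→d3:-→d4:-→d5:-→d6:-→d7:-→d8:H1→d9:-→d10:-→d11:-→d12:H5→d13:- -> H5
  + 187.0.0.0/8 (H5) depth=8
  lookup 217.240.0.1: bits 1101100111110 walk d0:H0→d1:-→d2:-→d3:-→d4:-→d5:-→d6:-→d7:-→d8:H1→d9:-→d10:-→d11:-→d12:H5→d13:- -> H5
  lookup 217.245.145.118: bits 1101100111110101100100010111011 walk d0:H0→d1:-→d2:-→d3:-→d4:-→d5:-→d6:-→d7:-→d8:H1→d9:-→d10:-→d11:-→d12:H5→d13:-→d14:-→d15:-→d16:-→d17:-→d18:-→d19:-→d20:-→d21:-→d22:-→d23:-→d24:-→d25:-→d26:-→d27:-→d28:H2→d29:-→d30:-→d31:H3 -> H3
  lookup 217.2.230.78: bits 11011001 walk d0:H0→d1:-→d2:-→d3:-→d4:-→d5:-→d6:-→d7:-→d8:H1 -> H1
  lookup 11.77.255.96: bits 0000101101001101111111110110 walk d0:H0→d1:-→d2:-→d3:-→d4:H4→d5:-→d6:-→d7:-→d8:-→d9:-→d10:H4→d11:-→d12:-→d13:-→d14:-→d15:-→d16:H2→d17:-→d18:-→d19:-→d20:-→d21:-→d22:-→d23:-→d24:H0→d25:-→d26:-→d27:-→d28:H0 -> H0
  - 187.191.102.32/29 clear@29
  lookup 121.207.236.78: bits 0 walk d0:H0→d1:- -> H0
  + 217.128.0.0/9 (H2) depth=9
  lookup 11.77.255.149: bits 000010110100110111111111 walk d0:H0→d1:-→d2:-→d3:-→d4:H4→d5:-→d6:-→d7:-→d8:-→d9:-→d10:H4→d11:-→d12:-→d13:-→d14:-→d15:-→d16:H2→d17:-→d18:-→d19:-→d20:-→d21:-→d22:-→d23:-→d24:H0 -> H0
  - 217.0.0.0/8 clear@8

== LOOKUPS ==
["H1","H2","H2","H1","H5","H5","H3","H1","H0","H0","H0"]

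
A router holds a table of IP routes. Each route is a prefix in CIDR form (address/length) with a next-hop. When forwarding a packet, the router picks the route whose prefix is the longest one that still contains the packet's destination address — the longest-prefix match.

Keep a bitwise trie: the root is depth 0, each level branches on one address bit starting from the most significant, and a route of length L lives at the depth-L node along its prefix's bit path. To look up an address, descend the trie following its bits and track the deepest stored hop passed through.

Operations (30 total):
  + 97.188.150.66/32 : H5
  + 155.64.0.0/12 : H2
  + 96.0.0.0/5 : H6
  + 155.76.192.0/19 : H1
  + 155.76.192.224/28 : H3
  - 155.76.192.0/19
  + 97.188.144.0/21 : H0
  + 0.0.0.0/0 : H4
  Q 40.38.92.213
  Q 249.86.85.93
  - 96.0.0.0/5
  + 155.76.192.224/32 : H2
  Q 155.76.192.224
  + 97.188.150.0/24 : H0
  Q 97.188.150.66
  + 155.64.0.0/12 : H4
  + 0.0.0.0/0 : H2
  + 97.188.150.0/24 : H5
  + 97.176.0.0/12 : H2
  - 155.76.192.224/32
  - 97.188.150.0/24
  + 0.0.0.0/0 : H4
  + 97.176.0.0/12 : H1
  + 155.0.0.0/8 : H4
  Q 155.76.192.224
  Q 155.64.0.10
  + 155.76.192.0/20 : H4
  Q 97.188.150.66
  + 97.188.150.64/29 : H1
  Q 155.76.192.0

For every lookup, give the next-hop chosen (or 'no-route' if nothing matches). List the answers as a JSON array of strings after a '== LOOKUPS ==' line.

Apply in order:
  add 97.188.150.66/32 -> H5 at depth 32
  add 155.64.0.0/12 -> H2 at depth 12
  add 96.0.0.0/5 -> H6 at depth 5
  add 155.76.192.0/19 -> H1 at depth 19
  add 155.76.192.224/28 -> H3 at depth 28
  - 155.76.192.0/19 clear@19
  add 97.188.144.0/21 -> H0 at depth 21
  add 0.0.0.0/0 -> H4 at depth 0
  lookup 40.38.92.213: bits 0 walk d0:H4→d1:- -> H4
  lookup 249.86.85.93: bits 1 walk d0:H4→d1:- -> H4
  - 96.0.0.0/5 clear@5
  add 155.76.192.224/32 -> H2 at depth 32
  lookup 155.76.192.224: bits 10011011010011001100000011100000 walk d0:H4→d1:-→d2:-→d3:-→d4:-→d5:-→d6:-→d7:-→d8:-→d9:-→d10:-→d11:-→d12:H2→d13:-→d14:-→d15:-→d16:-→d17:-→d18:-→d19:-→d20:-→d21:-→d22:-→d23:-→d24:-→d25:-→d26:-→d27:-→d28:H3→d29:-→d30:-→d31:-→d32:H2 -> H2
  add 97.188.150.0/24 -> H0 at depth 24
  lookup 97.188.150.66: bits 01100001101111001001011001000010 walk d0:H4→d1:-→d2:-→d3:-→d4:-→d5:-→d6:-→d7:-→d8:-→d9:-→d10:-→d11:-→d12:-→d13:-→d14:-→d15:-→d16:-→d17:-→d18:-→d19:-→d20:-→d21:H0→d22:-→d23:-→d24:H0→d25:-→d26:-→d27:-→d28:-→d29:-→d30:-→d31:-→d32:H5 -> H5
  add 155.64.0.0/12 -> H4 at depth 12
  add 0.0.0.0/0 -> H2 at depth 0
  add 97.188.150.0/24 -> H5 at depth 24
  add 97.176.0.0/12 -> H2 at depth 12
  - 155.76.192.224/32 clear@32
  - 97.188.150.0/24 clear@24
  add 0.0.0.0/0 -> H4 at depth 0
  add 97.176.0.0/12 -> H1 at depth 12
  add 155.0.0.0/8 -> H4 at depth 8
  lookup 155.76.192.224: bits 10011011010011001100000011100000 walk d0:H4→d1:-→d2:-→d3:-→d4:-→d5:-→d6:-→d7:-→d8:H4→d9:-→d10:-→d11:-→d12:H4→d13:-→d14:-→d15:-→d16:-→d17:-→d18:-→d19:-→d20:-→d21:-→d22:-→d23:-→d24:-→d25:-→d26:-→d27:-→d28:H3→d29:-→d30:-→d31:-→d32:- -> H3
  lookup 155.64.0.10: bits 100110110100 walk d0:H4→d1:-→d2:-→d3:-→d4:-→d5:-→d6:-→d7:-→d8:H4→d9:-→d10:-→d11:-→d12:H4 -> H4
  add 155.76.192.0/20 -> H4 at depth 20
  lookup 97.188.150.66: bits 01100001101111001001011001000010 walk d0:H4→d1:-→d2:-→d3:-→d4:-→d5:-→d6:-→d7:-→d8:-→d9:-→d10:-→d11:-→d12:H1→d13:-→d14:-→d15:-→d16:-→d17:-→d18:-→d19:-→d20:-→d21:H0→d22:-→d23:-→d24:-→d25:-→d26:-→d27:-→d28:-→d29:-→d30:-→d31:-→d32:H5 -> H5
  add 97.188.150.64/29 -> H1 at depth 29
  lookup 155.76.192.0: bits 100110110100110011000000 walk d0:H4→d1:-→d2:-→d3:-→d4:-→d5:-→d6:-→d7:-→d8:H4→d9:-→d10:-→d11:-→d12:H4→d13:-→d14:-→d15:-→d16:-→d17:-→d18:-→d19:-→d20:H4→d21:-→d22:-→d23:-→d24:- -> H4

== LOOKUPS ==
["H4","H4","H2","H5","H3","H4","H5","H4"]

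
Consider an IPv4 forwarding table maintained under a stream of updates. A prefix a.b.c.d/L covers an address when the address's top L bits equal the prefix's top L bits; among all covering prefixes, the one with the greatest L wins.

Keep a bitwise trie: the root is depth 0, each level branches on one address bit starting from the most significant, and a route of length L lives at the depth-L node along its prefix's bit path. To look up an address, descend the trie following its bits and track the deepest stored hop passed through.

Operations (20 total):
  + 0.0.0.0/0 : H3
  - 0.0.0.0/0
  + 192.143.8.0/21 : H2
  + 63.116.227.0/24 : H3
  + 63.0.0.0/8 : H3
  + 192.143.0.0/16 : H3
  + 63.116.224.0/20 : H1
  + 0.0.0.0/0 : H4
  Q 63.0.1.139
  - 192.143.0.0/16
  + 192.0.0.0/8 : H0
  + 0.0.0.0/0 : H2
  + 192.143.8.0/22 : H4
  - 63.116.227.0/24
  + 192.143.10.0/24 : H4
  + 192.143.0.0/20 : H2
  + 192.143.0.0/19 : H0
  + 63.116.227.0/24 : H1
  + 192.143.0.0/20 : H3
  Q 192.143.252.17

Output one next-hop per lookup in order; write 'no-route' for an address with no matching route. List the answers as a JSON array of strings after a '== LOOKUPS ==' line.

Apply in order:
  + 0.0.0.0/0 (H3) depth=0
  - 0.0.0.0/0 clear@0
  + 192.143.8.0/21 (H2) depth=21
  + 63.116.227.0/24 (H3) depth=24
  + 63.0.0.0/8 (H3) depth=8
  + 192.143.0.0/16 (H3) depth=16
  + 63.116.224.0/20 (H1) depth=20
  + 0.0.0.0/0 (H4) depth=0
  ? 63.0.1.139  path d0:H4→d1:-→d2:-→d3:-→d4:-→d5:-→d6:-→d7:-→d8:H3→d9:-  best=H3
  - 192.143.0.0/16 clear@16
  + 192.0.0.0/8 (H0) depth=8
  + 0.0.0.0/0 (H2) depth=0
  + 192.143.8.0/22 (H4) depth=22
  - 63.116.227.0/24 clear@24
  + 192.143.10.0/24 (H4) depth=24
  + 192.143.0.0/20 (H2) depth=20
  + 192.143.0.0/19 (H0) depth=19
  + 63.116.227.0/24 (H1) depth=24
  + 192.143.0.0/20 (H3) depth=20
  ? 192.143.252.17  path d0:H2→d1:-→d2:-→d3:-→d4:-→d5:-→d6:-→d7:-→d8:H0→d9:-→d10:-→d11:-→d12:-→d13:-→d14:-→d15:-→d16:-  best=H0

== LOOKUPS ==
["H3","H0"]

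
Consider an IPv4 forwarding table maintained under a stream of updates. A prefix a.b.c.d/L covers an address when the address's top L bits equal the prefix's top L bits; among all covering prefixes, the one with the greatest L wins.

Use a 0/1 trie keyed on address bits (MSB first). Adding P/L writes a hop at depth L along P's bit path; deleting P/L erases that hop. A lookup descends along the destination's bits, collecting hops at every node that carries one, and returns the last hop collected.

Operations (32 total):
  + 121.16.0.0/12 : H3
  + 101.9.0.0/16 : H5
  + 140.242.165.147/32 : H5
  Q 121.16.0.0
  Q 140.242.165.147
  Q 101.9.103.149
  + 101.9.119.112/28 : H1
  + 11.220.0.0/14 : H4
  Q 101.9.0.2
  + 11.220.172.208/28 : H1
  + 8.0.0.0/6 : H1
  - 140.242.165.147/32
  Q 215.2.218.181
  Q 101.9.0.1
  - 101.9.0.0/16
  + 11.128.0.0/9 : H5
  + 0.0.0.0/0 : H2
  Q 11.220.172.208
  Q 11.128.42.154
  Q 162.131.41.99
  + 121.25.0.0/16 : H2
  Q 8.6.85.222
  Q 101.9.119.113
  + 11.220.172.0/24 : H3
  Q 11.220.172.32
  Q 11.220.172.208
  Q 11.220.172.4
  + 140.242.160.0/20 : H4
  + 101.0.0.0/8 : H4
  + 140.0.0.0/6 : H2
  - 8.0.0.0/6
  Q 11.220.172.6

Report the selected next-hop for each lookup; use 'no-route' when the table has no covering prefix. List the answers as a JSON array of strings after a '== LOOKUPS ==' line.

Process each operation:
  add 121.16.0.0/12 -> H3 at depth 12
  add 101.9.0.0/16 -> H5 at depth 16
  add 140.242.165.147/32 -> H5 at depth 32
  Q 121.16.0.0: descend 011110010001 ; hops seen [H3] ; pick H3
  Q 140.242.165.147: descend 10001100111100101010010110010011 ; hops seen [H5] ; pick H5
  Q 101.9.103.149: descend 0110010100001001 ; hops seen [H5] ; pick H5
  add 101.9.119.112/28 -> H1 at depth 28
  add 11.220.0.0/14 -> H4 at depth 14
  Q 101.9.0.2: descend 01100101000010010 ; hops seen [H5] ; pick H5
  add 11.220.172.208/28 -> H1 at depth 28
  add 8.0.0.0/6 -> H1 at depth 6
  - 140.242.165.147/32 clear@32
  Q 215.2.218.181: descend 1 ; hops seen [∅] ; pick no-route
  Q 101.9.0.1: descend 01100101000010010 ; hops seen [H5] ; pick H5
  - 101.9.0.0/16 clear@16
  add 11.128.0.0/9 -> H5 at depth 9
  add 0.0.0.0/0 -> H2 at depth 0
  Q 11.220.172.208: descend 0000101111011100101011001101 ; hops seen [H2,H1,H5,H4,H1] ; pick H1
  Q 11.128.42.154: descend 000010111 ; hops seen [H2,H1,H5] ; pick H5
  Q 162.131.41.99: descend 10 ; hops seen [H2] ; pick H2
  add 121.25.0.0/16 -> H2 at depth 16
  Q 8.6.85.222: descend 000010 ; hops seen [H2,H1] ; pick H1
  Q 101.9.119.113: descend 0110010100001001011101110111 ; hops seen [H2,H1] ; pick H1
  add 11.220.172.0/24 -> H3 at depth 24
  Q 11.220.172.32: descend 000010111101110010101100 ; hops seen [H2,H1,H5,H4,H3] ; pick H3
  Q 11.220.172.208: descend 0000101111011100101011001101 ; hops seen [H2,H1,H5,H4,H3,H1] ; pick H1
  Q 11.220.172.4: descend 000010111101110010101100 ; hops seen [H2,H1,H5,H4,H3] ; pick H3
  add 140.242.160.0/20 -> H4 at depth 20
  add 101.0.0.0/8 -> H4 at depth 8
  add 140.0.0.0/6 -> H2 at depth 6
  - 8.0.0.0/6 clear@6
  Q 11.220.172.6: descend 000010111101110010101100 ; hops seen [H2,H5,H4,H3] ; pick H3

== LOOKUPS ==
["H3","H5","H5","H5","no-route","H5","H1","H5","H2","H1","H1","H3","H1","H3","H3"]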